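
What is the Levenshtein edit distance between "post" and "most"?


Word 1: "post" (length 4)
Word 2: "most" (length 4)
One optimal edit sequence (insert/delete/substitute each cost 1):
  1. substitute 'p' -> 'm'  (+1)
  2. keep 'o'
  3. keep 's'
  4. keep 't'
Total edit operations: 1
Edit distance = 1


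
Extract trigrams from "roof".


Word: "roof" (length 4)
Number of trigrams = 4 - 3 + 1 = 2
  Position 0: "roo"
  Position 1: "oof"
Trigrams = "roo", "oof"


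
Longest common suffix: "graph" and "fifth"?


Word 1: "graph"
Word 2: "fifth"
Comparing from end:
  Pos -1: 'h' == 'h'
  Pos -2: 'p' != 't' (stop)
LCS = "h" (length 1)


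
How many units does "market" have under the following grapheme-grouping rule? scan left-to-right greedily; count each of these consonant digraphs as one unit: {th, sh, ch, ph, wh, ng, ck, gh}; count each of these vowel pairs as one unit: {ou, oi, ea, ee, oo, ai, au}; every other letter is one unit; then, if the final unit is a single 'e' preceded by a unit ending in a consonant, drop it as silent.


Word: "market" (6 letters)
Left-to-right scan:
  1. 'm' (letter)
  2. 'a' (letter)
  3. 'r' (letter)
  4. 'k' (letter)
  5. 'e' (letter)
  6. 't' (letter)
Units from scan: 6
Sound units = 6 units


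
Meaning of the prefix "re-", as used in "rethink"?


Prefix: re-
Example: rethink = re- + think
Meaning = again


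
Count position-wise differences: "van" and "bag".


Comparing character by character (same length = 3):
  Pos 0: 'v' vs 'b' !=
  Pos 1: 'a' vs 'a' =
  Pos 2: 'n' vs 'g' !=
Hamming distance = 2


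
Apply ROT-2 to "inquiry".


Word: "inquiry"
Shift: 2
Each letter → (letter + shift) mod 26:
  'i' (8) + 2 = 10 → 'k'
  'n' (13) + 2 = 15 → 'p'
  'q' (16) + 2 = 18 → 's'
  'u' (20) + 2 = 22 → 'w'
  'i' (8) + 2 = 10 → 'k'
  'r' (17) + 2 = 19 → 't'
  'y' (24) + 2 = 0 → 'a'
Result = "kpswkta"


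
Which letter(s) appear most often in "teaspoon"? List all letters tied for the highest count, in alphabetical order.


Word: "teaspoon"
Letter counts:
  'a': 1
  'e': 1
  'n': 1
  'o': 2
  'p': 1
  's': 1
  't': 1
Maximum count = 2
Most frequent = 'o' (2 times each)


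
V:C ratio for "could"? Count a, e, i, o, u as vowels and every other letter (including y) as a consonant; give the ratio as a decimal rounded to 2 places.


Word: "could"
Vowels (a,e,i,o,u): 2
Consonants: 3
Ratio = 2/3
= 0.67


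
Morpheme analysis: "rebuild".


Word: "rebuild"
Morphemes: re- | build
Each morpheme carries meaning
= 2 morphemes


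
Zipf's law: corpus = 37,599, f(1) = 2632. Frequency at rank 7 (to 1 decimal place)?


Zipf's law: f(r) = f(1) / r
f(1) = 2632
f(7) = 2632 / 7
= 376.0 occurrences


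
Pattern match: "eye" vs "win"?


Pattern of "eye": [0, 1, 0]
Pattern of "win": [0, 1, 2]
Patterns do not match
Same pattern = No


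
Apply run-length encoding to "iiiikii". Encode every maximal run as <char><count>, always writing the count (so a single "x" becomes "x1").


String: "iiiikii"
Scanning for consecutive runs:
  'i' x 4
  'k' x 1
  'i' x 2
RLE = "i4k1i2"


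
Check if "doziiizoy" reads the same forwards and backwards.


Word: "doziiizoy"
Reversed: "yoziiizod"
Forward == Backward? doziiizoy != yoziiizod
Palindrome = No


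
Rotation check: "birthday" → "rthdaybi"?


Word: "birthday", Candidate: "rthdaybi"
Method: check if candidate is substring of word+word
"birthdaybirthday" contains "rthdaybi"? Yes
Is rotation = Yes


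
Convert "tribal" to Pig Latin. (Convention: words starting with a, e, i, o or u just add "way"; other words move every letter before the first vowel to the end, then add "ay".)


Word: "tribal"
Starts with consonant(s) → move to end, add 'ay'
Consonant cluster: "tr"
Pig Latin = "ibaltray"


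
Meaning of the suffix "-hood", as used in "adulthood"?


Suffix: -hood
As in: adulthood -> adult + -hood
Meaning = state / condition


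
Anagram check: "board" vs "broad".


Word 1: "board" → sorted: abdor
Word 2: "broad" → sorted: abdor
Same letters? abdor == abdor
Anagram = Yes


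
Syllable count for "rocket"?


Word: "rocket"
Syllable breakdown: rock-et
Counting: 2 parts
= 2 syllables


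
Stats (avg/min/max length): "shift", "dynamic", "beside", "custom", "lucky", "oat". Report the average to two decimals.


Lengths: "shift"=5, "dynamic"=7, "beside"=6, "custom"=6, "lucky"=5, "oat"=3
Sum = 32, Count = 6
Average = 32/6 = 5.33
= avg=5.33, min=3, max=7


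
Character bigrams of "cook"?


Word: "cook" (length 4)
Number of bigrams = 4 - 2 + 1 = 3
  Position 0: "co"
  Position 1: "oo"
  Position 2: "ok"
Bigrams = "co", "oo", "ok"


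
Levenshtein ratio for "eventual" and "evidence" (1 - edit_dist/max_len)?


Word 1: "eventual" (length 8)
Word 2: "evidence" (length 8)
One optimal edit sequence:
  1. keep 'e'
  2. keep 'v'
  3. substitute 'e' -> 'i'  (+1)
  4. substitute 'n' -> 'd'  (+1)
  5. substitute 't' -> 'e'  (+1)
  6. substitute 'u' -> 'n'  (+1)
  7. substitute 'a' -> 'c'  (+1)
  8. substitute 'l' -> 'e'  (+1)
Edit distance = 6
Max length = max(8, 8) = 8
Similarity = 1 - 6/8
= 0.2500


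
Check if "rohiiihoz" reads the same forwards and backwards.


Word: "rohiiihoz"
Reversed: "zohiiihor"
Forward == Backward? rohiiihoz != zohiiihor
Palindrome = No


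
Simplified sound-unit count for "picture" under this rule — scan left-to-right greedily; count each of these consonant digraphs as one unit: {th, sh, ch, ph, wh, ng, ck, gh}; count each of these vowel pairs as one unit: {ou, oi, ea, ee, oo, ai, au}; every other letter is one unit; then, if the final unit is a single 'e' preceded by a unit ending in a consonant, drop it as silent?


Word: "picture" (7 letters)
Left-to-right scan:
  [1] 'p' (letter)
  [2] 'i' (letter)
  [3] 'c' (letter)
  [4] 't' (letter)
  [5] 'u' (letter)
  [6] 'r' (letter)
  [7] 'e' (letter)
Units from scan: 7
Final unit is 'e' after a consonant -> drop as silent (-1)
Sound units = 6 units


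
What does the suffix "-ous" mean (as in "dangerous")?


Suffix: -ous
Example: dangerous = danger + -ous
Meaning = having quality of


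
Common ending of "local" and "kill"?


Word 1: "local"
Word 2: "kill"
Comparing from end:
  Pos -1: 'l' == 'l'
  Pos -2: 'a' != 'l' (stop)
LCS = "l" (length 1)


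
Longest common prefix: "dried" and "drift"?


Word 1: "dried"
Word 2: "drift"
Comparing from start:
  Pos 0: 'd' == 'd'
  Pos 1: 'r' == 'r'
  Pos 2: 'i' == 'i'
  Pos 3: 'e' != 'f' (stop)
LCP = "dri" (length 3)


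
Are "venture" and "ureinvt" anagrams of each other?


Word 1: "venture" → sorted: eenrtuv
Word 2: "ureinvt" → sorted: einrtuv
Same letters? eenrtuv != einrtuv
Anagram = No


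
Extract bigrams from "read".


Word: "read" (length 4)
Number of bigrams = 4 - 2 + 1 = 3
  Position 0: "re"
  Position 1: "ea"
  Position 2: "ad"
Bigrams = "re", "ea", "ad"


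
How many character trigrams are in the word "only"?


Word: "only" (length 4)
Number of 3-grams = length - 3 + 1 = 4 - 3 + 1
= 2


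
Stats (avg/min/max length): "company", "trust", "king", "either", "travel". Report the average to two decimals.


Lengths: "company"=7, "trust"=5, "king"=4, "either"=6, "travel"=6
Sum = 28, Count = 5
Average = 28/5 = 5.60
= avg=5.60, min=4, max=7


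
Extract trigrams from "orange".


Word: "orange" (length 6)
Number of trigrams = 6 - 3 + 1 = 4
  Position 0: "ora"
  Position 1: "ran"
  Position 2: "ang"
  Position 3: "nge"
Trigrams = "ora", "ran", "ang", "nge"


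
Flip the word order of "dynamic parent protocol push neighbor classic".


Original: "dynamic parent protocol push neighbor classic"
Words (1..n): dynamic | parent | protocol | push | neighbor | classic
Reversed (n..1): classic | neighbor | push | protocol | parent | dynamic
Result = "classic neighbor push protocol parent dynamic"


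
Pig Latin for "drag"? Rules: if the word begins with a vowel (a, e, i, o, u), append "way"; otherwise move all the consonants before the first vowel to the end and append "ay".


Word: "drag"
Starts with consonant(s) → move to end, add 'ay'
Consonant cluster: "dr"
Pig Latin = "agdray"


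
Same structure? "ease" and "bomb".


Pattern of "ease": [0, 1, 2, 0]
Pattern of "bomb": [0, 1, 2, 0]
Patterns match
Same pattern = Yes


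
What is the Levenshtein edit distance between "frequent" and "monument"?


Word 1: "frequent" (length 8)
Word 2: "monument" (length 8)
One optimal edit sequence (insert/delete/substitute each cost 1):
  1. substitute 'f' -> 'm'  (+1)
  2. substitute 'r' -> 'o'  (+1)
  3. substitute 'e' -> 'n'  (+1)
  4. substitute 'q' -> 'u'  (+1)
  5. substitute 'u' -> 'm'  (+1)
  6. keep 'e'
  7. keep 'n'
  8. keep 't'
Total edit operations: 5
Edit distance = 5


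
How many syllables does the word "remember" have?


Word: "remember"
Syllable breakdown: re / mem / ber
Counting: 3 parts
= 3 syllables


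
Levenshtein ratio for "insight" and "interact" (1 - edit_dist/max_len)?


Word 1: "insight" (length 7)
Word 2: "interact" (length 8)
One optimal edit sequence:
  1. keep 'i'
  2. keep 'n'
  3. insert 't'  (+1)
  4. substitute 's' -> 'e'  (+1)
  5. substitute 'i' -> 'r'  (+1)
  6. substitute 'g' -> 'a'  (+1)
  7. substitute 'h' -> 'c'  (+1)
  8. keep 't'
Edit distance = 5
Max length = max(7, 8) = 8
Similarity = 1 - 5/8
= 0.3750


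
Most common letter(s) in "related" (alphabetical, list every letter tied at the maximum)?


Word: "related"
Letter counts:
  'a': 1
  'd': 1
  'e': 2
  'l': 1
  'r': 1
  't': 1
Maximum count = 2
Most frequent = 'e' (2 times each)


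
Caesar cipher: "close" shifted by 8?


Word: "close"
Shift: 8
Each letter → (letter + shift) mod 26:
  'c' (2) + 8 = 10 → 'k'
  'l' (11) + 8 = 19 → 't'
  'o' (14) + 8 = 22 → 'w'
  's' (18) + 8 = 0 → 'a'
  'e' (4) + 8 = 12 → 'm'
Result = "ktwam"


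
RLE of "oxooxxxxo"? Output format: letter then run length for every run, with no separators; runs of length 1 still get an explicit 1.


String: "oxooxxxxo"
Scanning for consecutive runs:
  'o' x 1
  'x' x 1
  'o' x 2
  'x' x 4
  'o' x 1
RLE = "o1x1o2x4o1"


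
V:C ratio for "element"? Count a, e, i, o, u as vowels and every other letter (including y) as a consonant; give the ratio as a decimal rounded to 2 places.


Word: "element"
Vowels (a,e,i,o,u): 3
Consonants: 4
Ratio = 3/4
= 0.75


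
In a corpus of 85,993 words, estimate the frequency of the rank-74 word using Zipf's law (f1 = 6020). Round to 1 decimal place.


Zipf's law: f(r) = f(1) / r
f(1) = 6020
f(74) = 6020 / 74
= 81.4 occurrences


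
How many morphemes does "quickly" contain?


Word: "quickly"
Morphemes: quick + -ly
Each morpheme carries meaning
= 2 morphemes


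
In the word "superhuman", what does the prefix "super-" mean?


Prefix: super-
As in: superhuman -> super- + human
Meaning = above / beyond


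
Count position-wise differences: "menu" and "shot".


Comparing character by character (same length = 4):
  Pos 0: 'm' vs 's' !=
  Pos 1: 'e' vs 'h' !=
  Pos 2: 'n' vs 'o' !=
  Pos 3: 'u' vs 't' !=
Hamming distance = 4


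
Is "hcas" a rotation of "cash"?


Word: "cash", Candidate: "hcas"
Method: check if candidate is substring of word+word
"cashcash" contains "hcas"? Yes
Is rotation = Yes


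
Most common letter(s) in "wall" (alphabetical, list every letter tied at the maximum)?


Word: "wall"
Letter counts:
  'a': 1
  'l': 2
  'w': 1
Maximum count = 2
Most frequent = 'l' (2 times each)


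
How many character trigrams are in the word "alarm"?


Word: "alarm" (length 5)
Number of 3-grams = length - 3 + 1 = 5 - 3 + 1
= 3


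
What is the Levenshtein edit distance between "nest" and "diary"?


Word 1: "nest" (length 4)
Word 2: "diary" (length 5)
One optimal edit sequence (insert/delete/substitute each cost 1):
  1. insert 'd'  (+1)
  2. substitute 'n' -> 'i'  (+1)
  3. substitute 'e' -> 'a'  (+1)
  4. substitute 's' -> 'r'  (+1)
  5. substitute 't' -> 'y'  (+1)
Total edit operations: 5
Edit distance = 5


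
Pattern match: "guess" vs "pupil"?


Pattern of "guess": [0, 1, 2, 3, 3]
Pattern of "pupil": [0, 1, 0, 2, 3]
Patterns do not match
Same pattern = No


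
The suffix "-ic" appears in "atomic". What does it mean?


Suffix: -ic
Example: atomic (atom + -ic)
Meaning = relating to


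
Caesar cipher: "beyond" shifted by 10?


Word: "beyond"
Shift: 10
Each letter → (letter + shift) mod 26:
  'b' (1) + 10 = 11 → 'l'
  'e' (4) + 10 = 14 → 'o'
  'y' (24) + 10 = 8 → 'i'
  'o' (14) + 10 = 24 → 'y'
  'n' (13) + 10 = 23 → 'x'
  'd' (3) + 10 = 13 → 'n'
Result = "loiyxn"


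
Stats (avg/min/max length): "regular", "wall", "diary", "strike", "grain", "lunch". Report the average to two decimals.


Lengths: "regular"=7, "wall"=4, "diary"=5, "strike"=6, "grain"=5, "lunch"=5
Sum = 32, Count = 6
Average = 32/6 = 5.33
= avg=5.33, min=4, max=7


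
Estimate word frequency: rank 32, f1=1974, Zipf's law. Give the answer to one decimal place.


Zipf's law: f(r) = f(1) / r
f(1) = 1974
f(32) = 1974 / 32
= 61.7 occurrences


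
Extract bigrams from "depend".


Word: "depend" (length 6)
Number of bigrams = 6 - 2 + 1 = 5
  Position 0: "de"
  Position 1: "ep"
  Position 2: "pe"
  Position 3: "en"
  Position 4: "nd"
Bigrams = "de", "ep", "pe", "en", "nd"


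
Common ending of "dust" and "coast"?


Word 1: "dust"
Word 2: "coast"
Comparing from end:
  Pos -1: 't' == 't'
  Pos -2: 's' == 's'
  Pos -3: 'u' != 'a' (stop)
LCS = "st" (length 2)


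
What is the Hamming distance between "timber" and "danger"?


Comparing character by character (same length = 6):
  Pos 0: 't' vs 'd' !=
  Pos 1: 'i' vs 'a' !=
  Pos 2: 'm' vs 'n' !=
  Pos 3: 'b' vs 'g' !=
  Pos 4: 'e' vs 'e' =
  Pos 5: 'r' vs 'r' =
Hamming distance = 4


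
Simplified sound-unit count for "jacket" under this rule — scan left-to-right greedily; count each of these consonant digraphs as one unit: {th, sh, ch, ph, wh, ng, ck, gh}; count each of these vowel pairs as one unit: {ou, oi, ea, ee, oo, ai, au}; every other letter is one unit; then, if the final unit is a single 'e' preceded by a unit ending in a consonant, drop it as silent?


Word: "jacket" (6 letters)
Left-to-right scan:
  1. 'j' (letter)
  2. 'a' (letter)
  3. 'ck' (digraph)
  4. 'e' (letter)
  5. 't' (letter)
Units from scan: 5
Sound units = 5 units


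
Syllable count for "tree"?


Word: "tree"
Syllable breakdown: tree
Counting: 1 part
= 1 syllable


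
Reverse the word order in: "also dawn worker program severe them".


Original: "also dawn worker program severe them"
Words (1..n): also | dawn | worker | program | severe | them
Reversed (n..1): them | severe | program | worker | dawn | also
Result = "them severe program worker dawn also"


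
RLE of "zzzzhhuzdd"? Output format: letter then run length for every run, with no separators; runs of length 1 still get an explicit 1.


String: "zzzzhhuzdd"
Scanning for consecutive runs:
  'z' x 4
  'h' x 2
  'u' x 1
  'z' x 1
  'd' x 2
RLE = "z4h2u1z1d2"


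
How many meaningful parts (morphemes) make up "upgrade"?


Word: "upgrade"
Morphemes: up- + grade
Each morpheme carries meaning
= 2 morphemes


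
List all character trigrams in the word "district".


Word: "district" (length 8)
Number of trigrams = 8 - 3 + 1 = 6
  Position 0: "dis"
  Position 1: "ist"
  Position 2: "str"
  Position 3: "tri"
  Position 4: "ric"
  Position 5: "ict"
Trigrams = "dis", "ist", "str", "tri", "ric", "ict"


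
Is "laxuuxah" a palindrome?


Word: "laxuuxah"
Reversed: "haxuuxal"
Forward == Backward? laxuuxah != haxuuxal
Palindrome = No


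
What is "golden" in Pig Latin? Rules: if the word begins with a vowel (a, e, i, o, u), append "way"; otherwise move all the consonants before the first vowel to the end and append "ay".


Word: "golden"
Starts with consonant(s) → move to end, add 'ay'
Consonant cluster: "g"
Pig Latin = "oldengay"


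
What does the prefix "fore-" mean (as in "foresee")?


Prefix: fore-
As in: foresee -> fore- + see
Meaning = before


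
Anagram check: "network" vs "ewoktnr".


Word 1: "network" → sorted: eknortw
Word 2: "ewoktnr" → sorted: eknortw
Same letters? eknortw == eknortw
Anagram = Yes


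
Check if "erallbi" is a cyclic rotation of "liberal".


Word: "liberal", Candidate: "erallbi"
Method: check if candidate is substring of word+word
"liberalliberal" contains "erallbi"? No
Is rotation = No


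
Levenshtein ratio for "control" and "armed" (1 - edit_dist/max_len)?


Word 1: "control" (length 7)
Word 2: "armed" (length 5)
One optimal edit sequence:
  1. delete 'c'  (+1)
  2. delete 'o'  (+1)
  3. substitute 'n' -> 'a'  (+1)
  4. substitute 't' -> 'r'  (+1)
  5. substitute 'r' -> 'm'  (+1)
  6. substitute 'o' -> 'e'  (+1)
  7. substitute 'l' -> 'd'  (+1)
Edit distance = 7
Max length = max(7, 5) = 7
Similarity = 1 - 7/7
= 0.0000


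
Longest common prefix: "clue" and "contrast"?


Word 1: "clue"
Word 2: "contrast"
Comparing from start:
  Pos 0: 'c' == 'c'
  Pos 1: 'l' != 'o' (stop)
LCP = "c" (length 1)


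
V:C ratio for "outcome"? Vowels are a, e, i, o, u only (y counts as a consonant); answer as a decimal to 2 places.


Word: "outcome"
Vowels (a,e,i,o,u): 4
Consonants: 3
Ratio = 4/3
= 1.33


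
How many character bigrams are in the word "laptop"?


Word: "laptop" (length 6)
Number of 2-grams = length - 2 + 1 = 6 - 2 + 1
= 5


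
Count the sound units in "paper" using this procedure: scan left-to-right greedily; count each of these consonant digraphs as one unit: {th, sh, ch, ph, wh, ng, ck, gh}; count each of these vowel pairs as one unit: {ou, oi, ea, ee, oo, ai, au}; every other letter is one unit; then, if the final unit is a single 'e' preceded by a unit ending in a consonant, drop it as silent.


Word: "paper" (5 letters)
Left-to-right scan:
  1. 'p' (letter)
  2. 'a' (letter)
  3. 'p' (letter)
  4. 'e' (letter)
  5. 'r' (letter)
Units from scan: 5
Sound units = 5 units


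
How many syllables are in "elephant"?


Word: "elephant"
Syllable breakdown: el | e | phant
Counting: 3 parts
= 3 syllables


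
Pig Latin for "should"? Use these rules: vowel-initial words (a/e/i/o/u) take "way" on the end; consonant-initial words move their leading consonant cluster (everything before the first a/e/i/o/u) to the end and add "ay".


Word: "should"
Starts with consonant(s) → move to end, add 'ay'
Consonant cluster: "sh"
Pig Latin = "ouldshay"


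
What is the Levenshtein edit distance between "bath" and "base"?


Word 1: "bath" (length 4)
Word 2: "base" (length 4)
One optimal edit sequence (insert/delete/substitute each cost 1):
  1. keep 'b'
  2. keep 'a'
  3. substitute 't' -> 's'  (+1)
  4. substitute 'h' -> 'e'  (+1)
Total edit operations: 2
Edit distance = 2


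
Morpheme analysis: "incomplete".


Word: "incomplete"
Morphemes: in- / complete
Each morpheme carries meaning
= 2 morphemes


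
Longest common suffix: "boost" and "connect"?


Word 1: "boost"
Word 2: "connect"
Comparing from end:
  Pos -1: 't' == 't'
  Pos -2: 's' != 'c' (stop)
LCS = "t" (length 1)


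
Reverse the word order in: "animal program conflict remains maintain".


Original: "animal program conflict remains maintain"
Words (1..n): animal | program | conflict | remains | maintain
Reversed (n..1): maintain | remains | conflict | program | animal
Result = "maintain remains conflict program animal"


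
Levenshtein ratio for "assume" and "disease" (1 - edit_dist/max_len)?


Word 1: "assume" (length 6)
Word 2: "disease" (length 7)
One optimal edit sequence:
  1. insert 'd'  (+1)
  2. substitute 'a' -> 'i'  (+1)
  3. keep 's'
  4. substitute 's' -> 'e'  (+1)
  5. substitute 'u' -> 'a'  (+1)
  6. substitute 'm' -> 's'  (+1)
  7. keep 'e'
Edit distance = 5
Max length = max(6, 7) = 7
Similarity = 1 - 5/7
= 0.2857


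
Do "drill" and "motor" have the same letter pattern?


Pattern of "drill": [0, 1, 2, 3, 3]
Pattern of "motor": [0, 1, 2, 1, 3]
Patterns do not match
Same pattern = No


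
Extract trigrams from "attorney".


Word: "attorney" (length 8)
Number of trigrams = 8 - 3 + 1 = 6
  Position 0: "att"
  Position 1: "tto"
  Position 2: "tor"
  Position 3: "orn"
  Position 4: "rne"
  Position 5: "ney"
Trigrams = "att", "tto", "tor", "orn", "rne", "ney"


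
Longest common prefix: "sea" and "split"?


Word 1: "sea"
Word 2: "split"
Comparing from start:
  Pos 0: 's' == 's'
  Pos 1: 'e' != 'p' (stop)
LCP = "s" (length 1)


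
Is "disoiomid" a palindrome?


Word: "disoiomid"
Reversed: "dimoiosid"
Forward == Backward? disoiomid != dimoiosid
Palindrome = No


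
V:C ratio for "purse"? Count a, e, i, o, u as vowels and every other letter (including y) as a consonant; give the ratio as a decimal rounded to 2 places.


Word: "purse"
Vowels (a,e,i,o,u): 2
Consonants: 3
Ratio = 2/3
= 0.67


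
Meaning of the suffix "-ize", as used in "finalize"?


Suffix: -ize
Example: finalize (final + -ize)
Meaning = to make


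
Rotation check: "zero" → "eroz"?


Word: "zero", Candidate: "eroz"
Method: check if candidate is substring of word+word
"zerozero" contains "eroz"? Yes
Is rotation = Yes


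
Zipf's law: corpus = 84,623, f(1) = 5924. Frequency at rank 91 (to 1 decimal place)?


Zipf's law: f(r) = f(1) / r
f(1) = 5924
f(91) = 5924 / 91
= 65.1 occurrences


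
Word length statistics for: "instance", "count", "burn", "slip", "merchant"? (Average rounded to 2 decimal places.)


Lengths: "instance"=8, "count"=5, "burn"=4, "slip"=4, "merchant"=8
Sum = 29, Count = 5
Average = 29/5 = 5.80
= avg=5.80, min=4, max=8


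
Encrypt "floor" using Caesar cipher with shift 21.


Word: "floor"
Shift: 21
Each letter → (letter + shift) mod 26:
  'f' (5) + 21 = 0 → 'a'
  'l' (11) + 21 = 6 → 'g'
  'o' (14) + 21 = 9 → 'j'
  'o' (14) + 21 = 9 → 'j'
  'r' (17) + 21 = 12 → 'm'
Result = "agjjm"


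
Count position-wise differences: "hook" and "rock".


Comparing character by character (same length = 4):
  Pos 0: 'h' vs 'r' !=
  Pos 1: 'o' vs 'o' =
  Pos 2: 'o' vs 'c' !=
  Pos 3: 'k' vs 'k' =
Hamming distance = 2


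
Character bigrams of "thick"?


Word: "thick" (length 5)
Number of bigrams = 5 - 2 + 1 = 4
  Position 0: "th"
  Position 1: "hi"
  Position 2: "ic"
  Position 3: "ck"
Bigrams = "th", "hi", "ic", "ck"


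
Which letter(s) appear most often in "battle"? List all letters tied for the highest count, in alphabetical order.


Word: "battle"
Letter counts:
  'a': 1
  'b': 1
  'e': 1
  'l': 1
  't': 2
Maximum count = 2
Most frequent = 't' (2 times each)


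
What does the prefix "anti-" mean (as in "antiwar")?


Prefix: anti-
Example: antiwar (anti- + war)
Meaning = against


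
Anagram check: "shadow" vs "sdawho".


Word 1: "shadow" → sorted: adhosw
Word 2: "sdawho" → sorted: adhosw
Same letters? adhosw == adhosw
Anagram = Yes


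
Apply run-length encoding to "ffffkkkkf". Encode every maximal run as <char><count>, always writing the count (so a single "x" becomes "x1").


String: "ffffkkkkf"
Scanning for consecutive runs:
  'f' x 4
  'k' x 4
  'f' x 1
RLE = "f4k4f1"


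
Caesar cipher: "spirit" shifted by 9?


Word: "spirit"
Shift: 9
Each letter → (letter + shift) mod 26:
  's' (18) + 9 = 1 → 'b'
  'p' (15) + 9 = 24 → 'y'
  'i' (8) + 9 = 17 → 'r'
  'r' (17) + 9 = 0 → 'a'
  'i' (8) + 9 = 17 → 'r'
  't' (19) + 9 = 2 → 'c'
Result = "byrarc"


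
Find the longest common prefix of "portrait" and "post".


Word 1: "portrait"
Word 2: "post"
Comparing from start:
  Pos 0: 'p' == 'p'
  Pos 1: 'o' == 'o'
  Pos 2: 'r' != 's' (stop)
LCP = "po" (length 2)


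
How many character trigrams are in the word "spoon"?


Word: "spoon" (length 5)
Number of 3-grams = length - 3 + 1 = 5 - 3 + 1
= 3


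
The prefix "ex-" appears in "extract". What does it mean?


Prefix: ex-
As in: extract -> ex- + tract
Meaning = out / former


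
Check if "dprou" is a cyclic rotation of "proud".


Word: "proud", Candidate: "dprou"
Method: check if candidate is substring of word+word
"proudproud" contains "dprou"? Yes
Is rotation = Yes


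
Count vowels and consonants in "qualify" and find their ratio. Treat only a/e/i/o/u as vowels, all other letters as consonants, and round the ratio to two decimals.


Word: "qualify"
Vowels (a,e,i,o,u): 3
Consonants: 4
Ratio = 3/4
= 0.75


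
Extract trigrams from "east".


Word: "east" (length 4)
Number of trigrams = 4 - 3 + 1 = 2
  Position 0: "eas"
  Position 1: "ast"
Trigrams = "eas", "ast"


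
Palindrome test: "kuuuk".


Word: "kuuuk"
Reversed: "kuuuk"
Forward == Backward? kuuuk == kuuuk
Palindrome = Yes


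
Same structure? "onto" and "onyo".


Pattern of "onto": [0, 1, 2, 0]
Pattern of "onyo": [0, 1, 2, 0]
Patterns match
Same pattern = Yes


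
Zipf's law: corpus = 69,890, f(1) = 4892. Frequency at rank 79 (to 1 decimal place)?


Zipf's law: f(r) = f(1) / r
f(1) = 4892
f(79) = 4892 / 79
= 61.9 occurrences


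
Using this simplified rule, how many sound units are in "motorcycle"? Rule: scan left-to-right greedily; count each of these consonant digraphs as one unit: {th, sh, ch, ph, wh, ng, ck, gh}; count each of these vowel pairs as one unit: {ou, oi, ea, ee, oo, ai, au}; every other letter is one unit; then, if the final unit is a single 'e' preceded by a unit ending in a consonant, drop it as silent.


Word: "motorcycle" (10 letters)
Left-to-right scan:
  [1] 'm' (letter)
  [2] 'o' (letter)
  [3] 't' (letter)
  [4] 'o' (letter)
  [5] 'r' (letter)
  [6] 'c' (letter)
  [7] 'y' (letter)
  [8] 'c' (letter)
  [9] 'l' (letter)
  [10] 'e' (letter)
Units from scan: 10
Final unit is 'e' after a consonant -> drop as silent (-1)
Sound units = 9 units


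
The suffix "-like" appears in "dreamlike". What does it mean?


Suffix: -like
As in: dreamlike -> dream + -like
Meaning = resembling


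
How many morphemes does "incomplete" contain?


Word: "incomplete"
Morphemes: in- + complete
Each morpheme carries meaning
= 2 morphemes


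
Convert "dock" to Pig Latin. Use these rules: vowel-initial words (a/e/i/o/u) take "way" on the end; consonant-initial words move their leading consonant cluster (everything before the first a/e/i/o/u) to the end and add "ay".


Word: "dock"
Starts with consonant(s) → move to end, add 'ay'
Consonant cluster: "d"
Pig Latin = "ockday"


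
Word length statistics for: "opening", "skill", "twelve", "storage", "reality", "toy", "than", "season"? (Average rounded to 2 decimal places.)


Lengths: "opening"=7, "skill"=5, "twelve"=6, "storage"=7, "reality"=7, "toy"=3, "than"=4, "season"=6
Sum = 45, Count = 8
Average = 45/8 = 5.63
= avg=5.63, min=3, max=7


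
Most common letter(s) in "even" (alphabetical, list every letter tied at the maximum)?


Word: "even"
Letter counts:
  'e': 2
  'n': 1
  'v': 1
Maximum count = 2
Most frequent = 'e' (2 times each)


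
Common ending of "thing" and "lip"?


Word 1: "thing"
Word 2: "lip"
Comparing from end:
  Pos -1: 'g' != 'p' (stop)
LCS = "" (length 0)


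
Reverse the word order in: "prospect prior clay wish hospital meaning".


Original: "prospect prior clay wish hospital meaning"
Words (1..n): prospect | prior | clay | wish | hospital | meaning
Reversed (n..1): meaning | hospital | wish | clay | prior | prospect
Result = "meaning hospital wish clay prior prospect"


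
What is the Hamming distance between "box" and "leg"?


Comparing character by character (same length = 3):
  Pos 0: 'b' vs 'l' !=
  Pos 1: 'o' vs 'e' !=
  Pos 2: 'x' vs 'g' !=
Hamming distance = 3


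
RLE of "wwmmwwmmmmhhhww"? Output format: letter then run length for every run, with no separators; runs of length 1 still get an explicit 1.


String: "wwmmwwmmmmhhhww"
Scanning for consecutive runs:
  'w' x 2
  'm' x 2
  'w' x 2
  'm' x 4
  'h' x 3
  'w' x 2
RLE = "w2m2w2m4h3w2"


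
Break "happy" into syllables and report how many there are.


Word: "happy"
Syllable breakdown: hap | py
Counting: 2 parts
= 2 syllables


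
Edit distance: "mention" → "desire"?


Word 1: "mention" (length 7)
Word 2: "desire" (length 6)
One optimal edit sequence (insert/delete/substitute each cost 1):
  1. substitute 'm' -> 'd'  (+1)
  2. keep 'e'
  3. delete 'n'  (+1)
  4. substitute 't' -> 's'  (+1)
  5. keep 'i'
  6. substitute 'o' -> 'r'  (+1)
  7. substitute 'n' -> 'e'  (+1)
Total edit operations: 5
Edit distance = 5


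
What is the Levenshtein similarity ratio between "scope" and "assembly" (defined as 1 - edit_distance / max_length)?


Word 1: "scope" (length 5)
Word 2: "assembly" (length 8)
One optimal edit sequence:
  1. insert 'a'  (+1)
  2. insert 's'  (+1)
  3. keep 's'
  4. insert 'e'  (+1)
  5. substitute 'c' -> 'm'  (+1)
  6. substitute 'o' -> 'b'  (+1)
  7. substitute 'p' -> 'l'  (+1)
  8. substitute 'e' -> 'y'  (+1)
Edit distance = 7
Max length = max(5, 8) = 8
Similarity = 1 - 7/8
= 0.1250


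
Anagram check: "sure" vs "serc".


Word 1: "sure" → sorted: ersu
Word 2: "serc" → sorted: cers
Same letters? ersu != cers
Anagram = No


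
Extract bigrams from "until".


Word: "until" (length 5)
Number of bigrams = 5 - 2 + 1 = 4
  Position 0: "un"
  Position 1: "nt"
  Position 2: "ti"
  Position 3: "il"
Bigrams = "un", "nt", "ti", "il"


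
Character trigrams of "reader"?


Word: "reader" (length 6)
Number of trigrams = 6 - 3 + 1 = 4
  Position 0: "rea"
  Position 1: "ead"
  Position 2: "ade"
  Position 3: "der"
Trigrams = "rea", "ead", "ade", "der"


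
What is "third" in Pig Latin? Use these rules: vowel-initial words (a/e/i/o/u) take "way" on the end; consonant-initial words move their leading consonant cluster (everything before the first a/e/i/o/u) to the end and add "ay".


Word: "third"
Starts with consonant(s) → move to end, add 'ay'
Consonant cluster: "th"
Pig Latin = "irdthay"


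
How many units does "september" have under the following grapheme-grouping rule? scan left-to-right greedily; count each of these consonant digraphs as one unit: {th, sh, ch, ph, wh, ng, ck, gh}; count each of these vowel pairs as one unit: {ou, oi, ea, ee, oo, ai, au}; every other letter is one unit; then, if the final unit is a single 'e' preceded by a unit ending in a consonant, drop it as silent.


Word: "september" (9 letters)
Left-to-right scan:
  1. 's' (letter)
  2. 'e' (letter)
  3. 'p' (letter)
  4. 't' (letter)
  5. 'e' (letter)
  6. 'm' (letter)
  7. 'b' (letter)
  8. 'e' (letter)
  9. 'r' (letter)
Units from scan: 9
Sound units = 9 units


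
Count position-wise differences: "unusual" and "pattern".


Comparing character by character (same length = 7):
  Pos 0: 'u' vs 'p' !=
  Pos 1: 'n' vs 'a' !=
  Pos 2: 'u' vs 't' !=
  Pos 3: 's' vs 't' !=
  Pos 4: 'u' vs 'e' !=
  Pos 5: 'a' vs 'r' !=
  Pos 6: 'l' vs 'n' !=
Hamming distance = 7


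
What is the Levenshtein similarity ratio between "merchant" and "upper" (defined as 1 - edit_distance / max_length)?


Word 1: "merchant" (length 8)
Word 2: "upper" (length 5)
One optimal edit sequence:
  1. delete 'm'  (+1)
  2. delete 'e'  (+1)
  3. delete 'r'  (+1)
  4. substitute 'c' -> 'u'  (+1)
  5. substitute 'h' -> 'p'  (+1)
  6. substitute 'a' -> 'p'  (+1)
  7. substitute 'n' -> 'e'  (+1)
  8. substitute 't' -> 'r'  (+1)
Edit distance = 8
Max length = max(8, 5) = 8
Similarity = 1 - 8/8
= 0.0000


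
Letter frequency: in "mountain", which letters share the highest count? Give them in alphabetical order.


Word: "mountain"
Letter counts:
  'a': 1
  'i': 1
  'm': 1
  'n': 2
  'o': 1
  't': 1
  'u': 1
Maximum count = 2
Most frequent = 'n' (2 times each)


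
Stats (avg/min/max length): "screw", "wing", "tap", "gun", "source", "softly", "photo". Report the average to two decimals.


Lengths: "screw"=5, "wing"=4, "tap"=3, "gun"=3, "source"=6, "softly"=6, "photo"=5
Sum = 32, Count = 7
Average = 32/7 = 4.57
= avg=4.57, min=3, max=6


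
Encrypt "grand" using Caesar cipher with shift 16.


Word: "grand"
Shift: 16
Each letter → (letter + shift) mod 26:
  'g' (6) + 16 = 22 → 'w'
  'r' (17) + 16 = 7 → 'h'
  'a' (0) + 16 = 16 → 'q'
  'n' (13) + 16 = 3 → 'd'
  'd' (3) + 16 = 19 → 't'
Result = "whqdt"


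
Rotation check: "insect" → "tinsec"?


Word: "insect", Candidate: "tinsec"
Method: check if candidate is substring of word+word
"insectinsect" contains "tinsec"? Yes
Is rotation = Yes


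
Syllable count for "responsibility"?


Word: "responsibility"
Syllable breakdown: re | spon | si | bil | i | ty
Counting: 6 parts
= 6 syllables


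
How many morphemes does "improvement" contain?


Word: "improvement"
Morphemes: improve + -ment
Each morpheme carries meaning
= 2 morphemes


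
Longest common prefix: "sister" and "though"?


Word 1: "sister"
Word 2: "though"
Comparing from start:
  Pos 0: 's' != 't' (stop)
LCP = "" (length 0)


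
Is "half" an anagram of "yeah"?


Word 1: "yeah" → sorted: aehy
Word 2: "half" → sorted: afhl
Same letters? aehy != afhl
Anagram = No


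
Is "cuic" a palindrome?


Word: "cuic"
Reversed: "ciuc"
Forward == Backward? cuic != ciuc
Palindrome = No


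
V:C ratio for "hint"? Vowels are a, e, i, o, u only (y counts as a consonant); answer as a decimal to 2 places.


Word: "hint"
Vowels (a,e,i,o,u): 1
Consonants: 3
Ratio = 1/3
= 0.33


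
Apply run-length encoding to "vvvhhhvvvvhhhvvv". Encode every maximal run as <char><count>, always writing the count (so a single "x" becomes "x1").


String: "vvvhhhvvvvhhhvvv"
Scanning for consecutive runs:
  'v' x 3
  'h' x 3
  'v' x 4
  'h' x 3
  'v' x 3
RLE = "v3h3v4h3v3"


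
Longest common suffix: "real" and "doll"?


Word 1: "real"
Word 2: "doll"
Comparing from end:
  Pos -1: 'l' == 'l'
  Pos -2: 'a' != 'l' (stop)
LCS = "l" (length 1)


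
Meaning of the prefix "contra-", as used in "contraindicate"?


Prefix: contra-
As in: contraindicate -> contra- + indicate
Meaning = against


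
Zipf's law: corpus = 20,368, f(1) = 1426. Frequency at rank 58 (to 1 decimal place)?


Zipf's law: f(r) = f(1) / r
f(1) = 1426
f(58) = 1426 / 58
= 24.6 occurrences


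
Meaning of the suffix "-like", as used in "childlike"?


Suffix: -like
As in: childlike -> child + -like
Meaning = resembling


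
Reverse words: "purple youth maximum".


Original: "purple youth maximum"
Words (1..n): purple | youth | maximum
Reversed (n..1): maximum | youth | purple
Result = "maximum youth purple"


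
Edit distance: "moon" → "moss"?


Word 1: "moon" (length 4)
Word 2: "moss" (length 4)
One optimal edit sequence (insert/delete/substitute each cost 1):
  1. keep 'm'
  2. keep 'o'
  3. substitute 'o' -> 's'  (+1)
  4. substitute 'n' -> 's'  (+1)
Total edit operations: 2
Edit distance = 2


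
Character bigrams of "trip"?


Word: "trip" (length 4)
Number of bigrams = 4 - 2 + 1 = 3
  Position 0: "tr"
  Position 1: "ri"
  Position 2: "ip"
Bigrams = "tr", "ri", "ip"


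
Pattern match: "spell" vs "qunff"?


Pattern of "spell": [0, 1, 2, 3, 3]
Pattern of "qunff": [0, 1, 2, 3, 3]
Patterns match
Same pattern = Yes


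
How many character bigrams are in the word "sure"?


Word: "sure" (length 4)
Number of 2-grams = length - 2 + 1 = 4 - 2 + 1
= 3


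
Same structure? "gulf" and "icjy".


Pattern of "gulf": [0, 1, 2, 3]
Pattern of "icjy": [0, 1, 2, 3]
Patterns match
Same pattern = Yes


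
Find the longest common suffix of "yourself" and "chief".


Word 1: "yourself"
Word 2: "chief"
Comparing from end:
  Pos -1: 'f' == 'f'
  Pos -2: 'l' != 'e' (stop)
LCS = "f" (length 1)


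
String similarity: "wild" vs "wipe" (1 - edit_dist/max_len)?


Word 1: "wild" (length 4)
Word 2: "wipe" (length 4)
One optimal edit sequence:
  1. keep 'w'
  2. keep 'i'
  3. substitute 'l' -> 'p'  (+1)
  4. substitute 'd' -> 'e'  (+1)
Edit distance = 2
Max length = max(4, 4) = 4
Similarity = 1 - 2/4
= 0.5000


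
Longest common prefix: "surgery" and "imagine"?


Word 1: "surgery"
Word 2: "imagine"
Comparing from start:
  Pos 0: 's' != 'i' (stop)
LCP = "" (length 0)


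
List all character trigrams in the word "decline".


Word: "decline" (length 7)
Number of trigrams = 7 - 3 + 1 = 5
  Position 0: "dec"
  Position 1: "ecl"
  Position 2: "cli"
  Position 3: "lin"
  Position 4: "ine"
Trigrams = "dec", "ecl", "cli", "lin", "ine"


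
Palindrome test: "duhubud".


Word: "duhubud"
Reversed: "dubuhud"
Forward == Backward? duhubud != dubuhud
Palindrome = No


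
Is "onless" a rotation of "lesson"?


Word: "lesson", Candidate: "onless"
Method: check if candidate is substring of word+word
"lessonlesson" contains "onless"? Yes
Is rotation = Yes


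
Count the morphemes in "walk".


Word: "walk"
Morphemes: walk
Each morpheme carries meaning
= 1 morpheme


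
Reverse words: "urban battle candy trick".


Original: "urban battle candy trick"
Words (1..n): urban | battle | candy | trick
Reversed (n..1): trick | candy | battle | urban
Result = "trick candy battle urban"


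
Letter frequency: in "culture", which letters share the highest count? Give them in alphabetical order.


Word: "culture"
Letter counts:
  'c': 1
  'e': 1
  'l': 1
  'r': 1
  't': 1
  'u': 2
Maximum count = 2
Most frequent = 'u' (2 times each)


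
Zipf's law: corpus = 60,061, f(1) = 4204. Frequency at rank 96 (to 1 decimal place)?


Zipf's law: f(r) = f(1) / r
f(1) = 4204
f(96) = 4204 / 96
= 43.8 occurrences


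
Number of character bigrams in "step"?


Word: "step" (length 4)
Number of 2-grams = length - 2 + 1 = 4 - 2 + 1
= 3


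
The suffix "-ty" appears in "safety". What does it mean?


Suffix: -ty
As in: safety -> safe + -ty
Meaning = quality of


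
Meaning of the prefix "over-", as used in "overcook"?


Prefix: over-
Example: overcook (over- + cook)
Meaning = excessive


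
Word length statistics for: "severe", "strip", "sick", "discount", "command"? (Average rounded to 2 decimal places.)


Lengths: "severe"=6, "strip"=5, "sick"=4, "discount"=8, "command"=7
Sum = 30, Count = 5
Average = 30/5 = 6.00
= avg=6.00, min=4, max=8


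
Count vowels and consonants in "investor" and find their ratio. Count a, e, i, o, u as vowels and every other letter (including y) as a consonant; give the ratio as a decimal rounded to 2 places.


Word: "investor"
Vowels (a,e,i,o,u): 3
Consonants: 5
Ratio = 3/5
= 0.60


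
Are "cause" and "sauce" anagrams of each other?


Word 1: "cause" → sorted: acesu
Word 2: "sauce" → sorted: acesu
Same letters? acesu == acesu
Anagram = Yes


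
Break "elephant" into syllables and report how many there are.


Word: "elephant"
Syllable breakdown: el-e-phant
Counting: 3 parts
= 3 syllables


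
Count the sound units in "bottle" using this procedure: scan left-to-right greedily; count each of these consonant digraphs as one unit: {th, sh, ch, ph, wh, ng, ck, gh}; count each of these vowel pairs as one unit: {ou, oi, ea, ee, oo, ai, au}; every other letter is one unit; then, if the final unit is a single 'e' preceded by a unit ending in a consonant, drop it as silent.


Word: "bottle" (6 letters)
Left-to-right scan:
  (1) 'b' (letter)
  (2) 'o' (letter)
  (3) 't' (letter)
  (4) 't' (letter)
  (5) 'l' (letter)
  (6) 'e' (letter)
Units from scan: 6
Final unit is 'e' after a consonant -> drop as silent (-1)
Sound units = 5 units


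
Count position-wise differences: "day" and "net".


Comparing character by character (same length = 3):
  Pos 0: 'd' vs 'n' !=
  Pos 1: 'a' vs 'e' !=
  Pos 2: 'y' vs 't' !=
Hamming distance = 3


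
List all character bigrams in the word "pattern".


Word: "pattern" (length 7)
Number of bigrams = 7 - 2 + 1 = 6
  Position 0: "pa"
  Position 1: "at"
  Position 2: "tt"
  Position 3: "te"
  Position 4: "er"
  Position 5: "rn"
Bigrams = "pa", "at", "tt", "te", "er", "rn"
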